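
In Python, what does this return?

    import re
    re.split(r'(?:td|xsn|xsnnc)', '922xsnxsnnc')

['922', '', 'nc']

`|` is ordered: at each position the engine commits to the first alternative that works.
`split` removes every match and returns the 3 fragments in between.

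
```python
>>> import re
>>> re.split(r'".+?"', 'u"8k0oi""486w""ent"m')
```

['u', '', '', 'm']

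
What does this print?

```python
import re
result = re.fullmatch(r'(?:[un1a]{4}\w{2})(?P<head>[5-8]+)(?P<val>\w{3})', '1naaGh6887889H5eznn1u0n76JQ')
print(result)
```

None

The pattern matches exactly 4 of one of [un1a], then exactly 2 of a word character (non-capturing group); then one or more of a character in [5-8] (captured as 'head'); then exactly 3 of a word character (captured as 'val').
`re.fullmatch` requires the pattern to consume the entire string.
Here the string isn't matched end-to-end, so the call returns None.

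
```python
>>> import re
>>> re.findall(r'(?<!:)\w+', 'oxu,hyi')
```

Because the assertion is negative and zero-width, positions next to the forbidden text are skipped.
Matches: at [0:3] → 'oxu'; at [4:7] → 'hyi'.
No capturing groups, so `findall` returns the 2 full match strings.

['oxu', 'hyi']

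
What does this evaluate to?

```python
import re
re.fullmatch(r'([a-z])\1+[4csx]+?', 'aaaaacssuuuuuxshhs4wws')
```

None

A backreference is literal: `\1` must see the identical characters the first group matched.
`re.fullmatch` requires the pattern to consume the entire string.
Here the string isn't matched end-to-end, so the call returns None.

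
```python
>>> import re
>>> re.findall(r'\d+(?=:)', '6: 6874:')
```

['6', '6874']

The lookaround is zero-width — it requires the adjacent text to match without consuming it, so the asserted text isn't part of the match.
`findall` yields the raw match text (2 of them) because the pattern has no groups.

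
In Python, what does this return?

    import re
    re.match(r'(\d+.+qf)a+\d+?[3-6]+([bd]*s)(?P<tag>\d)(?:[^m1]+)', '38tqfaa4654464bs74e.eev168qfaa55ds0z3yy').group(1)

The pattern matches one or more of a digit, then one or more of any character, then the literal 'qf' (captured); then one or more of a literal 'a', then one or more of a digit (lazy), then one or more of a character in [3-6]; then zero or more of one of [bd], then a literal 's' (captured); then a digit (captured as 'tag'); then one or more of any character except [m1] (non-capturing group).
With `match`, the pattern is implicitly anchored at the beginning.
The match spans [0:39] → '38tqfaa4654464bs74e.eev168qfaa55ds0z3yy'.
Captured: group 1 = '38tqfaa4654464bs74e.eev168qf', group 2 = 'ds', group 3 = '0'.

'38tqfaa4654464bs74e.eev168qf'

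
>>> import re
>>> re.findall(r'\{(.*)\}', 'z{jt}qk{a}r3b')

['jt}qk{a']

Matches: at [1:10] match '{jt}qk{a}', group 1 = 'jt}qk{a'.
One capturing group, so `findall` returns just the captured substring from the one match — 1 in all.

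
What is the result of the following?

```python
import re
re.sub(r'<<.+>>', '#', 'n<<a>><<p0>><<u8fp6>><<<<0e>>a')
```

Every occurrence is swapped for '#'.

'n#a'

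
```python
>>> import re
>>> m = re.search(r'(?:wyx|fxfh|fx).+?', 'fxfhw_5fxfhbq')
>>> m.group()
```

'fxfhw'

Alternation tries branches left to right and keeps the first one that lets the overall match succeed at that position.
The match spans [0:5] → 'fxfhw'.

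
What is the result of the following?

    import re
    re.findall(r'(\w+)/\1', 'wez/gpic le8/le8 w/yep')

After group 1 captures some text, `\1` only succeeds where that same text appears again.
Matches: at [9:16] match 'le8/le8', group 1 = 'le8'.
With a single group, `findall` returns only what that group captured — 1 item.

['le8']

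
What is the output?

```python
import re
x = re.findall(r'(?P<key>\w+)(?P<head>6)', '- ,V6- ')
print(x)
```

[('V', '6')]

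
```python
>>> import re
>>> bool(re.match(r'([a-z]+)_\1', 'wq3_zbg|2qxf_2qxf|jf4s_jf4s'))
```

False

`re.match` only tries the pattern at the start of the string.
Here the pattern fails at index 0, so the call returns None, and `bool(None)` is False.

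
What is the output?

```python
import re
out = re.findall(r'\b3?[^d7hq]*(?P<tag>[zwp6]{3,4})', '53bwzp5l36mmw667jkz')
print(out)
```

['w66']

Pattern: a word boundary (`\b`, zero-width); then optionally the literal '3', then zero or more of any character except [d7hq]; then 3 to 4 of one of [zwp6] (captured as 'tag').
Scanning left to right: at [0:15] match '53bwzp5l36mmw66', group 1 = 'w66'.
One capturing group, so `findall` returns just the captured substring from the one match — 1 in all.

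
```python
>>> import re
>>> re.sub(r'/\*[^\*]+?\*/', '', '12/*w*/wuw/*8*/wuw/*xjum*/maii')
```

Every occurrence is swapped for ''.

'12wuwwuwmaii'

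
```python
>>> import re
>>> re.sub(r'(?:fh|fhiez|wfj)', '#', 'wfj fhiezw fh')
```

The regex engine tests alternatives in the order written; an earlier branch that matches wins even if a later one would match more.
Matches: at [0:3] → 'wfj'; at [4:6] → 'fh'; at [11:13] → 'fh'.
Every occurrence is swapped for '#'.

'# #iezw #'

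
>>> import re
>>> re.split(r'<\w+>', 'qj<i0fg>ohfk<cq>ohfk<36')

Matches to split on: at [2:8] → '<i0fg>'; at [12:16] → '<cq>'.
Splitting on the pattern gives 3 pieces.

['qj', 'ohfk', 'ohfk<36']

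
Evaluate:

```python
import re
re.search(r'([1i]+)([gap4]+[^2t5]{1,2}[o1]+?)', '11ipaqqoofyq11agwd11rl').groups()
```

('11i', 'paqqo')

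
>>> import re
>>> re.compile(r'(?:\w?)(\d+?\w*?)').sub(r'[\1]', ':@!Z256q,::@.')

':@![2][6]q,::@.'

Because the quantifier is non-greedy, it stops expanding at the earliest point where the rest of the pattern can succeed.
The replacement refers to a captured group, so each match is rewritten using its own captured text.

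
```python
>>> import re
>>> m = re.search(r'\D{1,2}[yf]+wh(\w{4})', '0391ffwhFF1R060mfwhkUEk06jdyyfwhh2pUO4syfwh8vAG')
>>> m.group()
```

The pattern matches 1 to 2 of a non-digit, then one or more of one of [yf], then the literal 'wh'; then exactly 4 of a word character (captured).
`re.search` scans for the first position where the pattern succeeds.
The match spans [4:12] → 'ffwhFF1R'.
Captured: group 1 = 'FF1R'.

'ffwhFF1R'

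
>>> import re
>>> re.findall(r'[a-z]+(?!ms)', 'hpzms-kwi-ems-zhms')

['hpzms', 'kwi', 'ems', 'zhms']

The negative lookaround is zero-width — it rules out positions where the adjacent text would match, without consuming anything.
With no groups in the pattern, `findall` gives back each whole match — 4 here.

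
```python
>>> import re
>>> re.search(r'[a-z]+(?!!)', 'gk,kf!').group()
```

'gk'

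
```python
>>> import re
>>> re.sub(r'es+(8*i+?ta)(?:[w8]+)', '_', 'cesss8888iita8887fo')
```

'c_7fo'

The pattern matches the literal 'e', then one or more of the literal 's'; then zero or more of the literal '8', then one or more of the literal 'i' (lazy), then the literal 'ta' (captured); then one or more of one of [w8] (non-capturing group).
Matches: at [1:16] → 'esss8888iita888'.
`sub` substitutes '_' at each match site.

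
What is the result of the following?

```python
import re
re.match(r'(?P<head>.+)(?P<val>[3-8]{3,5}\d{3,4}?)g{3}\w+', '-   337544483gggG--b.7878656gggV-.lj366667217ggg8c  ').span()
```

`re.match` won't scan ahead — the pattern has to work from the very first character.
The match spans [0:50] → '-   337544483gggG--b.7878656gggV-.lj366667217ggg8c'.

(0, 50)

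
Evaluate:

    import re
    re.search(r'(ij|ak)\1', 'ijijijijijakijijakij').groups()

('ij',)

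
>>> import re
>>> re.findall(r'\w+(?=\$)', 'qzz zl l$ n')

['l']

The `(?=…)`/`(?<=…)` assertion just peeks at neighbouring text; it doesn't advance the match position.
Since nothing is captured, `findall` lists the 1 matched substring directly.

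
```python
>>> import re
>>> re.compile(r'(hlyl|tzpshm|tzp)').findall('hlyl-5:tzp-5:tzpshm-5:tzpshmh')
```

Alternation isn't longest-match — the leftmost alternative that fits at this position is chosen.
Matches: at [0:4] match 'hlyl', group 1 = 'hlyl'; at [7:10] match 'tzp', group 1 = 'tzp'; at [13:19] match 'tzpshm', group 1 = 'tzpshm'; at [22:28] match 'tzpshm', group 1 = 'tzpshm'.
`findall` collects group 1 from each match (4 total).

['hlyl', 'tzp', 'tzpshm', 'tzpshm']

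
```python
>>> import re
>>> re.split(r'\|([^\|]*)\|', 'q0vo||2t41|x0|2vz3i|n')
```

['q0vo', '', '2t41', 'x0', '2vz3i|n']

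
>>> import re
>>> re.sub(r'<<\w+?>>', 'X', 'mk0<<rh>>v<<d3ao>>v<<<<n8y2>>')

Matches: at [3:9] → '<<rh>>'; at [10:18] → '<<d3ao>>'; at [21:29] → '<<n8y2>>'.
`sub` substitutes 'X' at each match site.

'mk0XvXv<<X'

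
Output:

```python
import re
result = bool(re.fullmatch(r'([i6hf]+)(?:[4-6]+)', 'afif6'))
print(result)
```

The pattern matches one or more of one of [i6hf] (captured); then one or more of a character in [4-6] (non-capturing group).
`re.fullmatch` requires the pattern to consume the entire string.
Here there's no way to consume every character, so the call returns None, and `bool(None)` is False.

False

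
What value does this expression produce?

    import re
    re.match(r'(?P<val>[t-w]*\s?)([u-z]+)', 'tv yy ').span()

`re.match` won't scan ahead — the pattern has to work from the very first character.
The match spans [0:5] → 'tv yy'.

(0, 5)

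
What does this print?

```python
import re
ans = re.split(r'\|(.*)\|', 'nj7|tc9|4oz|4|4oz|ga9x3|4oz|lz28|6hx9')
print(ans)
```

Matches to split on: at [3:33] → '|tc9|4oz|4|4oz|ga9x3|4oz|lz28|'.
The group in the pattern means `split` returns the separators' captures alongside the pieces.

['nj7', 'tc9|4oz|4|4oz|ga9x3|4oz|lz28', '6hx9']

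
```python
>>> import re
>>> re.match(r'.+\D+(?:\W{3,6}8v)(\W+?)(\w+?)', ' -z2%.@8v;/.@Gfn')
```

Pattern: one or more of any character, then one or more of a non-digit; then 3 to 6 of a non-word character, then the literal '8v' (non-capturing group); then one or more of a non-word character (lazy) (captured); then one or more of a word character (lazy) (captured).
`re.match` only tries the pattern at the start of the string.
Here the pattern fails at index 0, so the call returns None.

None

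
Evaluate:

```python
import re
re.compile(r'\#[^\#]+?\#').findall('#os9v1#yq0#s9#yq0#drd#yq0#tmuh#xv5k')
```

Matches: at [0:7] → '#os9v1#'; at [10:14] → '#s9#'; at [17:22] → '#drd#'; at [25:31] → '#tmuh#'.
Since nothing is captured, `findall` lists the 4 matched substrings directly.

['#os9v1#', '#s9#', '#drd#', '#tmuh#']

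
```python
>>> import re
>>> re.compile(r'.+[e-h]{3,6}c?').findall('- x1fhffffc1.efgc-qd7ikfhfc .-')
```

Pattern: one or more of any character; then 3 to 6 of a character in [e-h], then optionally the literal 'c'.
Scanning left to right: at [0:27] → '- x1fhffffc1.efgc-qd7ikfhfc'.
No capturing groups, so `findall` returns the 1 full match string.

['- x1fhffffc1.efgc-qd7ikfhfc']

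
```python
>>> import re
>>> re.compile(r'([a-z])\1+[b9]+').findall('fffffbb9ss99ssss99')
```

The backreference `\1` re-matches whatever the first group consumed, character for character.
`findall` collects group 1 from each match (3 total).

['f', 's', 's']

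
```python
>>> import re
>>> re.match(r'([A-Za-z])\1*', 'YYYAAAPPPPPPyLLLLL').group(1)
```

'Y'

The match spans [0:3] → 'YYY'.
Captured: group 1 = 'Y'.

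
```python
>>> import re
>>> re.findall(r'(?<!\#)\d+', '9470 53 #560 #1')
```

Because the assertion is negative and zero-width, positions next to the forbidden text are skipped.
Scanning left to right: at [0:4] → '9470'; at [5:7] → '53'; at [10:12] → '60'.
`findall` yields the raw match text (3 of them) because the pattern has no groups.

['9470', '53', '60']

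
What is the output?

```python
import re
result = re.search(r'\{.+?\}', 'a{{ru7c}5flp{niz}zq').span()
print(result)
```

(1, 8)

The match spans [1:8] → '{{ru7c}'.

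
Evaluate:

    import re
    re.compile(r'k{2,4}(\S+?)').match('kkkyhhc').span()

(0, 4)

With `match`, the pattern is implicitly anchored at the beginning.
The match spans [0:4] → 'kkky'.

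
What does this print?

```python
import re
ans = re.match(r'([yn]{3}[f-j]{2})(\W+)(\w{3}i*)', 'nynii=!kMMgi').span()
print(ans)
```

(0, 10)

With `match`, the pattern is implicitly anchored at the beginning.
The match spans [0:10] → 'nynii=!kMM'.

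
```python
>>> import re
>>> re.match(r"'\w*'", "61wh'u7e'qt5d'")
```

None

`re.match` only tries the pattern at the start of the string.
Here the string doesn't start with a match, so the call returns None.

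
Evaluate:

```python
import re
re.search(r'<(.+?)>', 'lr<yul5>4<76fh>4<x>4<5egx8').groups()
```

The match spans [2:8] → '<yul5>'.
Captured: group 1 = 'yul5'.

('yul5',)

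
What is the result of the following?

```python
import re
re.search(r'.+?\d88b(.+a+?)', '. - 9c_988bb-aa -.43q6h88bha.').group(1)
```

'b-aa -.43q6h88bha'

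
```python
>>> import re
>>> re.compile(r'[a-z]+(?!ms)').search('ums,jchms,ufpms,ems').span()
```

A negative assertion filters positions out without eating any characters.
The match spans [0:3] → 'ums'.

(0, 3)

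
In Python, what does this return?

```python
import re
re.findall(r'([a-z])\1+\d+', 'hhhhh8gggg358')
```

['h', 'g']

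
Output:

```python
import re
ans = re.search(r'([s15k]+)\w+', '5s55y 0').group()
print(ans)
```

The pattern matches one or more of one of [s15k] (captured); then one or more of a word character.
The match spans [0:5] → '5s55y'.

5s55y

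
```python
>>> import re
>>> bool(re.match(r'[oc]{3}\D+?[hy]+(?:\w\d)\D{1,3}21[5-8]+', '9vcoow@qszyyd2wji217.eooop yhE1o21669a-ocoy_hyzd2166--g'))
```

False

`re.match` won't scan ahead — the pattern has to work from the very first character.
Here the pattern fails at index 0, so the call returns None, and `bool(None)` is False.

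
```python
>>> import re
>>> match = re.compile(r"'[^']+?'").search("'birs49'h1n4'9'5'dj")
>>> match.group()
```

"'birs49'"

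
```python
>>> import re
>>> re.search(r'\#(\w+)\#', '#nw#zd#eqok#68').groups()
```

('nw',)

Unlike `match`, `search` isn't anchored — it looks for the pattern anywhere in the string.
The match spans [0:4] → '#nw#'.
Captured: group 1 = 'nw'.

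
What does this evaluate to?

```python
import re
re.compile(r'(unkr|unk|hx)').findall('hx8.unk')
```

['hx', 'unk']

With a single group, `findall` returns only what that group captured — 2 items.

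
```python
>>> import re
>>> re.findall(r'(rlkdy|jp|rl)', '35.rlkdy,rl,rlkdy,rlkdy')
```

['rlkdy', 'rl', 'rlkdy', 'rlkdy']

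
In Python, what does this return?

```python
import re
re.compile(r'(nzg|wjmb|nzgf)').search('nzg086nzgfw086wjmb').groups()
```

The match spans [0:3] → 'nzg'.
Captured: group 1 = 'nzg'.

('nzg',)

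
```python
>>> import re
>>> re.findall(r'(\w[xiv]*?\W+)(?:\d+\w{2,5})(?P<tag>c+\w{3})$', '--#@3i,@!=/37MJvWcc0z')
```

[('3i,@!=/', 'cc0z')]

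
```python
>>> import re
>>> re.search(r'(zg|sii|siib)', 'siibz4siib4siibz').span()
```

(0, 3)

The regex engine tests alternatives in the order written; an earlier branch that matches wins even if a later one would match more.
`re.search` scans for the first position where the pattern succeeds.
The match spans [0:3] → 'sii'.
Captured: group 1 = 'sii'.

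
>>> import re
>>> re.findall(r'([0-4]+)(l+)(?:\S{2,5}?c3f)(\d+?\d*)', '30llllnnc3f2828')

The pattern matches one or more of a character in [0-4] (captured); then one or more of a literal 'l' (captured); then 2 to 5 of a non-whitespace character (lazy), then the literal 'c3f' (non-capturing group); then one or more of a digit (lazy), then zero or more of a digit (captured).
`findall` packs the 3 group values into a tuple for every match.

[('30', 'llll', '2828')]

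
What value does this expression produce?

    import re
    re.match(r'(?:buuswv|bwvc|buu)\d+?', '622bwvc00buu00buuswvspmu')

`re.match` won't scan ahead — the pattern has to work from the very first character.
Here position 0 doesn't satisfy it, so the call returns None.

None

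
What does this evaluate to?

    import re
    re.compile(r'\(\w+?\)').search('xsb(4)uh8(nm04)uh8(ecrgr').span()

The match spans [3:6] → '(4)'.

(3, 6)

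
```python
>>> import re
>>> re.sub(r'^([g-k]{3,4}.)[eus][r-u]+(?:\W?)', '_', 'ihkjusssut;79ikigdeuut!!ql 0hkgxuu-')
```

'_79ikigdeuut!!ql 0hkgxuu-'

This matches anchored at the start of the string; then 3 to 4 of a character in [g-k], then any character (captured); then one of [eus], then one or more of a character in [r-u]; then optionally a non-word character (non-capturing group).
Matches: at [0:11] → 'ihkjusssut;'.
Each match is replaced by '_'.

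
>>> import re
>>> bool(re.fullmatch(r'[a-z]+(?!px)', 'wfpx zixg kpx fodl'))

False

The negative lookaround is zero-width — it rules out positions where the adjacent text would match, without consuming anything.
`re.fullmatch` is like wrapping the pattern in `^…$` (in single-line mode).
Here there's no way to consume every character, so the call returns None, and `bool(None)` is False.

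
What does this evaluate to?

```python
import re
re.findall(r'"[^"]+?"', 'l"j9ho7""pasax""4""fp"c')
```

['"j9ho7"', '"pasax"', '"4"', '"fp"']

`findall` yields the raw match text (4 of them) because the pattern has no groups.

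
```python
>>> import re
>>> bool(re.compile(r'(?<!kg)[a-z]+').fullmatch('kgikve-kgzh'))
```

False

`(?!…)`/`(?<!…)` only lets a position through if the neighbouring text does NOT match; no characters are consumed.
`re.fullmatch` is like wrapping the pattern in `^…$` (in single-line mode).
Here there's no way to consume every character, so the call returns None, and `bool(None)` is False.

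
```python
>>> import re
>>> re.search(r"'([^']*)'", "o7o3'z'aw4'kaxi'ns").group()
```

"'z'"

The match spans [4:7] → "'z'".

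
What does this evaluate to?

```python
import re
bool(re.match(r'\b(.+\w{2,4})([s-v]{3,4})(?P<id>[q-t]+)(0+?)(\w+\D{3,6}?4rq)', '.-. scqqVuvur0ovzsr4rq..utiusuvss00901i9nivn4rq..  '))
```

This matches a word boundary (`\b`, zero-width); then one or more of any character, then 2 to 4 of a word character (captured); then 3 to 4 of a character in [s-v] (captured); then one or more of a character in [q-t] (captured as 'id'); then one or more of a literal '0' (lazy) (captured); then one or more of a word character, then 3 to 6 of a non-digit (lazy), then the literal '4rq' (captured).
`re.match` only tries the pattern at the start of the string.
Here the pattern fails at index 0, so the call returns None, and `bool(None)` is False.

False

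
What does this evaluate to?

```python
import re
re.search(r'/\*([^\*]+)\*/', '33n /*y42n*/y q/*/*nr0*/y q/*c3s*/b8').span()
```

Unlike `match`, `search` isn't anchored — it looks for the pattern anywhere in the string.
The match spans [4:12] → '/*y42n*/'.
Captured: group 1 = 'y42n'.

(4, 12)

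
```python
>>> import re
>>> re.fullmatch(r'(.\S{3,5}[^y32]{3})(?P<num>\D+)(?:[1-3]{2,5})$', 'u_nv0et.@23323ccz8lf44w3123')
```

None

`re.fullmatch` is like wrapping the pattern in `^…$` (in single-line mode).
Here there's no way to consume every character, so the call returns None.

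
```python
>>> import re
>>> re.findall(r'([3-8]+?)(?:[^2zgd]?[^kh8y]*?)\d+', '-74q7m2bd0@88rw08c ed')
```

['7', '8']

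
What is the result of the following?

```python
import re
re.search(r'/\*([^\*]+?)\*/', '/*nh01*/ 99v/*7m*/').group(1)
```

The match spans [0:8] → '/*nh01*/'.
Captured: group 1 = 'nh01'.

'nh01'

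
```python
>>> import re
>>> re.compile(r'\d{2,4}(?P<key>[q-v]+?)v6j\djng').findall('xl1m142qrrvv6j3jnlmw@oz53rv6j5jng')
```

Because there's exactly one group, `findall` drops the full match and keeps group 1 from the one hit.

['r']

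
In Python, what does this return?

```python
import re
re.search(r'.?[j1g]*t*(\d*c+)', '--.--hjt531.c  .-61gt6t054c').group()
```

'.c'

Pattern: optionally any character, then zero or more of one of [j1g], then zero or more of a literal 't'; then zero or more of a digit, then one or more of a literal 'c' (captured).
The match spans [11:13] → '.c'.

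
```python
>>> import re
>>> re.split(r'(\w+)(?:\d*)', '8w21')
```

This matches one or more of a word character (captured); then zero or more of a digit (non-capturing group).
Matches to split on: at [0:4] → '8w21'.
With a capturing group present, the delimiter's captured portion is kept in the result list.

['', '8w21', '']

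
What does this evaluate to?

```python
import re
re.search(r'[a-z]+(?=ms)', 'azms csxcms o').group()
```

The lookaround is zero-width — it requires the adjacent text to match without consuming it, so the asserted text isn't part of the match.
The match spans [0:2] → 'az'.

'az'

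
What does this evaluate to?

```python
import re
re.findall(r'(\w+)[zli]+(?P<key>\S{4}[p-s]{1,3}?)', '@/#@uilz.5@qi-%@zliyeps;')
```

The pattern matches one or more of a word character (captured); then one or more of one of [zli]; then exactly 4 of a non-whitespace character, then 1 to 3 of a character in [p-s] (lazy) (captured as 'key').
With 2 capturing groups, `findall` returns a 2-tuple per match.

[('ui', 'z.5@q'), ('z', 'iyeps')]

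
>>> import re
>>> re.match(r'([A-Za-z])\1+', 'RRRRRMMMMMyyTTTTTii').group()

'RRRRR'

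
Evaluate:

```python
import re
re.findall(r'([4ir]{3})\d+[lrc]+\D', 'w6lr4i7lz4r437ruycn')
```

['r4i', '4r4']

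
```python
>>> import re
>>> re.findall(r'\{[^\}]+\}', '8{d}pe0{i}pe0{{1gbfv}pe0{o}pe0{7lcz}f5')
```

['{d}', '{i}', '{{1gbfv}', '{o}', '{7lcz}']

Scanning left to right: at [1:4] → '{d}'; at [7:10] → '{i}'; at [13:21] → '{{1gbfv}'; at [24:27] → '{o}'; at [30:36] → '{7lcz}'.
With no groups in the pattern, `findall` gives back each whole match — 5 here.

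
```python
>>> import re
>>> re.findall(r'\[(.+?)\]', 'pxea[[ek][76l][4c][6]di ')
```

With the lazy modifier that quantifier settles for the fewest repetitions that let the rest of the pattern succeed (the atoms after it are unaffected and can still be greedy).
Matches: at [4:9] match '[[ek]', group 1 = '[ek'; at [9:14] match '[76l]', group 1 = '76l'; at [14:18] match '[4c]', group 1 = '4c'; at [18:21] match '[6]', group 1 = '6'.
`findall` collects group 1 from each match (4 total).

['[ek', '76l', '4c', '6']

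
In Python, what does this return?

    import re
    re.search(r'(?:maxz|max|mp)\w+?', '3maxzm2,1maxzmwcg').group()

'maxzm'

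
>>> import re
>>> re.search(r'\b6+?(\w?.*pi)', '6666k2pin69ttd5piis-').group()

'6666k2pin69ttd5pi'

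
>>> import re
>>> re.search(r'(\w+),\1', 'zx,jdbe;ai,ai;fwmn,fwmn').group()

'ai,ai'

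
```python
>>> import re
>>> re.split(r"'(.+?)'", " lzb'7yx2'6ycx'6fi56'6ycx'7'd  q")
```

[' lzb', '7yx2', '6ycx', '6fi56', '6ycx', '7', 'd  q']

Because the quantifier is non-greedy, it stops expanding at the earliest point where the rest of the pattern can succeed.
With a capturing group present, the delimiter's captured portion is kept in the result list.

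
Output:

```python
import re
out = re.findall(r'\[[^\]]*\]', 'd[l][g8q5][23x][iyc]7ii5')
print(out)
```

`findall` yields the raw match text (4 of them) because the pattern has no groups.

['[l]', '[g8q5]', '[23x]', '[iyc]']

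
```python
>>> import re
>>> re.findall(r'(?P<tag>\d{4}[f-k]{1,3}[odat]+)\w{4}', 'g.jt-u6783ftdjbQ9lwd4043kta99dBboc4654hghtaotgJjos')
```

Because there's exactly one group, `findall` drops the full match and keeps group 1 from each hit.

['6783ftd', '4043kta', '4654hghtaot']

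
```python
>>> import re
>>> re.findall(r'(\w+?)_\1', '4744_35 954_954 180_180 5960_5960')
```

['954', '180', '5960']

A backreference is literal: `\1` must see the identical characters the first group matched.
Because there's exactly one group, `findall` drops the full match and keeps group 1 from each hit.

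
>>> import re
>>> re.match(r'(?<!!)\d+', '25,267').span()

(0, 2)

A negative assertion filters positions out without eating any characters.
`re.match` only tries the pattern at the start of the string.
The match spans [0:2] → '25'.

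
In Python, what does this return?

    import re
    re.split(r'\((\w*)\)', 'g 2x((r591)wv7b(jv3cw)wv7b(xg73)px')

['g 2x(', 'r591', 'wv7b', 'jv3cw', 'wv7b', 'xg73', 'px']

Matches to split on: at [5:11] → '(r591)'; at [15:22] → '(jv3cw)'; at [26:32] → '(xg73)'.
With a capturing group present, the delimiter's captured portion is kept in the result list.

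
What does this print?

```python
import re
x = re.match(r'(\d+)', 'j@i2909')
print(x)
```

None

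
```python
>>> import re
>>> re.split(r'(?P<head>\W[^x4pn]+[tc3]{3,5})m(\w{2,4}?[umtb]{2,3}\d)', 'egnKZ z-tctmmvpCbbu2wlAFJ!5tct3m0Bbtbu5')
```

This matches a non-word character, then one or more of any character except [x4pn], then 3 to 5 of one of [tc3] (captured as 'head'); then a literal 'm'; then 2 to 4 of a word character (lazy), then 2 to 3 of one of [umtb], then a digit (captured).
Matches to split on: at [5:20] → ' z-tctmmvpCbbu2'; at [25:39] → '!5tct3m0Bbtbu5'.
With a capturing group present, the delimiter's captured portion is kept in the result list.

['egnKZ', ' z-tct', 'mvpCbbu2', 'wlAFJ', '!5tct3', '0Bbtbu5', '']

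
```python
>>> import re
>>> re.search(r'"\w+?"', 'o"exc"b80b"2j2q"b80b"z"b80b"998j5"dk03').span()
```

`re.search` tries every starting position until one works.
The match spans [1:6] → '"exc"'.

(1, 6)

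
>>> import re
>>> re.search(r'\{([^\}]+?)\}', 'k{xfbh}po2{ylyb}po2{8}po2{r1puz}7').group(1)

'xfbh'

The match spans [1:7] → '{xfbh}'.
Captured: group 1 = 'xfbh'.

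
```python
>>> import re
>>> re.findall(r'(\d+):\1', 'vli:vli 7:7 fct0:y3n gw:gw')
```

['7']

After group 1 captures some text, `\1` only succeeds where that same text appears again.
Scanning left to right: at [8:11] match '7:7', group 1 = '7'.
`findall` collects group 1 from the one match (1 total).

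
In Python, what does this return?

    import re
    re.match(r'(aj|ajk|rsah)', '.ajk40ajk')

`re.match` won't scan ahead — the pattern has to work from the very first character.
Here the string doesn't start with a match, so the call returns None.

None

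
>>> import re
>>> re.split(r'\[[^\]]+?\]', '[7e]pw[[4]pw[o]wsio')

['', 'pw', 'pw', 'wsio']

Each match becomes a cut point; 4 segments remain.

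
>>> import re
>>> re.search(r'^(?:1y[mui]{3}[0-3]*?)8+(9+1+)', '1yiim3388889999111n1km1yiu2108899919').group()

The pattern matches anchored at the start of the string; then the literal '1y', then exactly 3 of one of [mui], then zero or more of a character in [0-3] (lazy) (non-capturing group); then one or more of a literal '8'; then one or more of a literal '9', then one or more of the literal '1' (captured).
`re.search` scans for the first position where the pattern succeeds.
The match spans [0:18] → '1yiim3388889999111'.
Captured: group 1 = '9999111'.

'1yiim3388889999111'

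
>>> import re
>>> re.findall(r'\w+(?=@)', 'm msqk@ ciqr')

The lookaround is zero-width — it requires the adjacent text to match without consuming it, so the asserted text isn't part of the match.
With no groups in the pattern, `findall` gives back each whole match — 1 here.

['msqk']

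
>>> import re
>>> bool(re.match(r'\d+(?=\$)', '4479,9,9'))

`match` is anchored at position 0; if the pattern doesn't fit there, it returns None.
Here the pattern fails at index 0, so the call returns None, and `bool(None)` is False.

False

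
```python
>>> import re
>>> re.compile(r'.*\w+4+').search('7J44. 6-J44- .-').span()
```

(0, 11)

Pattern: zero or more of any character; then one or more of a word character; then one or more of a literal '4'.
`re.search` tries every starting position until one works.
The match spans [0:11] → '7J44. 6-J44'.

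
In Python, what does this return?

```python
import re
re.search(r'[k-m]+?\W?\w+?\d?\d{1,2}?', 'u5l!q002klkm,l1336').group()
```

'l!q00'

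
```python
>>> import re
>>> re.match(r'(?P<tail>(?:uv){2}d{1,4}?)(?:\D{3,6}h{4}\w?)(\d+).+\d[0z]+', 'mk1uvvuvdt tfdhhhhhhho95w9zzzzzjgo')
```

None

Pattern: the literal 'uv' repeated 2 times, then 1 to 4 of the literal 'd' (lazy) (captured as 'tail'); then 3 to 6 of a non-digit, then exactly 4 of a literal 'h', then optionally a word character (non-capturing group); then one or more of a digit (captured); then one or more of any character, then a digit, then one or more of one of [0z].
`re.match` won't scan ahead — the pattern has to work from the very first character.
Here position 0 doesn't satisfy it, so the call returns None.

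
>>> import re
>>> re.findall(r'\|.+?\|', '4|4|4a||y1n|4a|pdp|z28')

['|4|', '||y1n|', '|pdp|']

With the lazy modifier that quantifier settles for the fewest repetitions that let the rest of the pattern succeed (the atoms after it are unaffected and can still be greedy).
With no groups in the pattern, `findall` gives back each whole match — 3 here.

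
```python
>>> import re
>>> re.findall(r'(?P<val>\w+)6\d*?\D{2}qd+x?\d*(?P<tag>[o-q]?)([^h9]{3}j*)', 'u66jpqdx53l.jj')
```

The pattern matches one or more of a word character (captured as 'val'); then a literal '6', then zero or more of a digit (lazy); then exactly 2 of a non-digit, then the literal 'q', then one or more of the literal 'd'; then optionally the literal 'x', then zero or more of a digit; then optionally a character in [o-q] (captured as 'tag'); then exactly 3 of any character except [h9], then zero or more of the literal 'j' (captured).
Walking the string: at [0:14] match 'u66jpqdx53l.jj', groups = ('u6', '', 'l.jj').
`findall` packs the 3 group values into a tuple for every match.

[('u6', '', 'l.jj')]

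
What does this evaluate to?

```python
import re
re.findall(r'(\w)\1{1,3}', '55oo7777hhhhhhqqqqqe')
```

`\1` has to match the exact text group 1 already captured.
Scanning left to right: at [0:2] match '55', group 1 = '5'; at [2:4] match 'oo', group 1 = 'o'; at [4:8] match '7777', group 1 = '7'; at [8:12] match 'hhhh', group 1 = 'h'; at [12:14] match 'hh', group 1 = 'h'; ….
Because there's exactly one group, `findall` drops the full match and keeps group 1 from each hit.

['5', 'o', '7', 'h', 'h', 'q']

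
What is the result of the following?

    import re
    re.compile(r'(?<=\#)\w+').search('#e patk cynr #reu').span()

The `(?=…)`/`(?<=…)` assertion just peeks at neighbouring text; it doesn't advance the match position.
Unlike `match`, `search` isn't anchored — it looks for the pattern anywhere in the string.
The match spans [1:2] → 'e'.

(1, 2)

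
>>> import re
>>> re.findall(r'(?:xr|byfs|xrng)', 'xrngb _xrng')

Branches in `(...|...)` are attempted left-to-right; the first branch that allows the whole pattern to succeed is taken.
Scanning left to right: at [0:2] → 'xr'; at [7:9] → 'xr'.
Since nothing is captured, `findall` lists the 2 matched substrings directly.

['xr', 'xr']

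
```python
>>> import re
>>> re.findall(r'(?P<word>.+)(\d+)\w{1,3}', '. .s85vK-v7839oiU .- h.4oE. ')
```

[('. .s85vK-v7839oiU .- h.', '4')]

The pattern matches one or more of any character (captured as 'word'); then one or more of a digit (captured); then 1 to 3 of a word character.
Walking the string: at [0:26] match '. .s85vK-v7839oiU .- h.4oE', groups = ('. .s85vK-v7839oiU .- h.', '4').
2 groups means the one result is a tuple of 2 captured strings — 1 here.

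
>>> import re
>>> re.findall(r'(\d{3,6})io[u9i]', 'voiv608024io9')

['608024']

Pattern: 3 to 6 of a digit (captured); then the literal 'io', then one of [u9i].
With a single group, `findall` returns only what that group captured — 1 item.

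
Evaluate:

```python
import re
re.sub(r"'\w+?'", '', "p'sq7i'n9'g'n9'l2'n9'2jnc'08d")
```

`sub` substitutes '' at each match site.

'pn9n9n908d'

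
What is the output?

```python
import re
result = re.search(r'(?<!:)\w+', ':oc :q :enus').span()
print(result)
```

(2, 3)

A negative assertion filters positions out without eating any characters.
`re.search` scans for the first position where the pattern succeeds.
The match spans [2:3] → 'c'.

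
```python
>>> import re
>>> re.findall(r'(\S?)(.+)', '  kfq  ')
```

This matches optionally a non-whitespace character (captured); then one or more of any character (captured).
Walking the string: at [0:7] match '  kfq  ', groups = ('', '  kfq  ').
Multiple groups make `findall` return tuples — one 2-tuple for the one match.

[('', '  kfq  ')]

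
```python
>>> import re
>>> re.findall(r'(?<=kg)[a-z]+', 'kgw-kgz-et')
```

['w', 'z']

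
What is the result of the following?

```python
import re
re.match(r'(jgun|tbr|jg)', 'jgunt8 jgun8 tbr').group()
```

`|` is ordered: at each position the engine commits to the first alternative that works.
`re.match` only tries the pattern at the start of the string.
The match spans [0:4] → 'jgun'.
Captured: group 1 = 'jgun'.

'jgun'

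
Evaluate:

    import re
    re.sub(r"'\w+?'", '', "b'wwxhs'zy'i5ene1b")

"bzy'i5ene1b"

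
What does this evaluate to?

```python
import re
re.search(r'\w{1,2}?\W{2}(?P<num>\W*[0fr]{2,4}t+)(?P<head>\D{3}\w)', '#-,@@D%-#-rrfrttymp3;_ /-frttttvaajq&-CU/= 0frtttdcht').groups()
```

Pattern: 1 to 2 of a word character (lazy), then exactly 2 of a non-word character; then zero or more of a non-word character, then 2 to 4 of one of [0fr], then one or more of the literal 't' (captured as 'num'); then exactly 3 of a non-digit, then a word character (captured as 'head').
Unlike `match`, `search` isn't anchored — it looks for the pattern anywhere in the string.
The match spans [5:20] → 'D%-#-rrfrttymp3'.
Captured: group 1 = '#-rrfrtt', group 2 = 'ymp3'.

('#-rrfrtt', 'ymp3')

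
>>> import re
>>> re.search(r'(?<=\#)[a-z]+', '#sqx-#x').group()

The positive lookaround only admits positions where the adjacent text matches; those characters stay outside the span.
The match spans [1:4] → 'sqx'.

'sqx'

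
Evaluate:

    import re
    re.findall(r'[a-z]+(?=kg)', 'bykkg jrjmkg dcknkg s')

Lookahead/lookbehind check context without consuming it, so the matched span excludes the asserted characters.
Walking the string: at [0:3] → 'byk'; at [6:10] → 'jrjm'; at [13:17] → 'dckn'.
No capturing groups, so `findall` returns the 3 full match strings.

['byk', 'jrjm', 'dckn']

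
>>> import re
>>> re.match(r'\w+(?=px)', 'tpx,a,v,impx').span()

(0, 1)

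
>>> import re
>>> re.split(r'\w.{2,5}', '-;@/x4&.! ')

Pattern: a word character; then 2 to 5 of any character.
Matches to split on: at [4:10] → 'x4&.! '.
Each match becomes a cut point; 2 segments remain.

['-;@/', '']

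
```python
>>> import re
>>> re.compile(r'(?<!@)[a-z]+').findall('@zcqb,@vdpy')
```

['cqb', 'dpy']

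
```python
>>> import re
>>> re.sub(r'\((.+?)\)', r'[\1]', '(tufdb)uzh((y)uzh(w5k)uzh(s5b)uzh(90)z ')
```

'[tufdb]uzh[(y]uzh[w5k]uzh[s5b]uzh[90]z '

Because the quantifier is non-greedy, it stops expanding at the earliest point where the rest of the pattern can succeed.
Each match is replaced using the text its own group 1 captured.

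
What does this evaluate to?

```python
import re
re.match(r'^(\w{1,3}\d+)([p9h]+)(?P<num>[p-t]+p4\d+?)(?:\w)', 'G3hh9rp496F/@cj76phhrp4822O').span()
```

(0, 10)

Pattern: anchored at the start of the string; then 1 to 3 of a word character, then one or more of a digit (captured); then one or more of one of [p9h] (captured); then one or more of a character in [p-t], then the literal 'p4', then one or more of a digit (lazy) (captured as 'num'); then a word character (non-capturing group).
The `?` after the quantifier makes it lazy — it takes as little as possible before letting the rest of the pattern try.
`re.match` only tries the pattern at the start of the string.
The match spans [0:10] → 'G3hh9rp496'.
Captured: group 1 = 'G3', group 2 = 'hh9', group 3 = 'rp49'.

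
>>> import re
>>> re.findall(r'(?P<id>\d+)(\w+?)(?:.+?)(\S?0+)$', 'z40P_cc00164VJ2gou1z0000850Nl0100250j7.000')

This matches one or more of a digit (captured as 'id'); then one or more of a word character (lazy) (captured); then one or more of any character (lazy) (non-capturing group); then optionally a non-whitespace character, then one or more of the literal '0' (captured); then anchored at the end.
With the lazy modifier that quantifier settles for the fewest repetitions that let the rest of the pattern succeed (the atoms after it are unaffected and can still be greedy).
Walking the string: at [1:42] match '40P_cc00164VJ2gou1z0000850Nl0100250j7.000', groups = ('40', 'P', '.000').
With 3 capturing groups, `findall` returns a 3-tuple per match.

[('40', 'P', '.000')]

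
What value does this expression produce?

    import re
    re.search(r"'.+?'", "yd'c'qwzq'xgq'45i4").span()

(2, 5)

Because the quantifier is non-greedy, it stops expanding at the earliest point where the rest of the pattern can succeed.
The match spans [2:5] → "'c'".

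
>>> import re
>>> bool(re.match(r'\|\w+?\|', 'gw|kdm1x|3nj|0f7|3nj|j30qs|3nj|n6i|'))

False

`match` is anchored at position 0; if the pattern doesn't fit there, it returns None.
Here the string doesn't start with a match, so the call returns None, and `bool(None)` is False.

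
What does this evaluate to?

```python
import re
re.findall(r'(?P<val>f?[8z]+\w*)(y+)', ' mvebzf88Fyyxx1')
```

[('zf88Fy', 'y')]

Pattern: optionally a literal 'f', then one or more of one of [8z], then zero or more of a word character (captured as 'val'); then one or more of a literal 'y' (captured).
`findall` packs the 2 group values into a tuple for every match.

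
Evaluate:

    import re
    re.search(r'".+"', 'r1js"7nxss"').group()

'"7nxss"'

The match spans [4:11] → '"7nxss"'.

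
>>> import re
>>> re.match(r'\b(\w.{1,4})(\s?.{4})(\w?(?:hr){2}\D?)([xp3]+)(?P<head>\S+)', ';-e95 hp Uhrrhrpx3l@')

`match` is anchored at position 0; if the pattern doesn't fit there, it returns None.
Here position 0 doesn't satisfy it, so the call returns None.

None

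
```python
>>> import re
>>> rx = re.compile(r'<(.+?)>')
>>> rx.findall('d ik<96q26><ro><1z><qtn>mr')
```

['96q26', 'ro', '1z', 'qtn']

A non-greedy quantifier consumes as few characters as it can — just enough that the remainder of the pattern still matches from where it stops; whatever follows it matches normally.
Scanning left to right: at [4:11] match '<96q26>', group 1 = '96q26'; at [11:15] match '<ro>', group 1 = 'ro'; at [15:19] match '<1z>', group 1 = '1z'; at [19:24] match '<qtn>', group 1 = 'qtn'.
With a single group, `findall` returns only what that group captured — 4 items.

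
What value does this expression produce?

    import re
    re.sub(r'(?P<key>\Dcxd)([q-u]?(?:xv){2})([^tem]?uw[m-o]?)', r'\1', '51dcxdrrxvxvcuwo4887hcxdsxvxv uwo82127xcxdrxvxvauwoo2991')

This matches a non-digit, then the literal 'cxd' (captured as 'key'); then optionally a character in [q-u], then the literal 'xv' repeated 2 times (captured); then optionally any character except [tem], then the literal 'uw', then optionally a character in [m-o] (captured).
`\1` in the replacement pulls in group 1's text for each match.

'51dcxdrrxvxvcuwo4887hcxd82127xcxdo2991'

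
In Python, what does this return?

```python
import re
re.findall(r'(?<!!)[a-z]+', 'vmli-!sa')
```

['vmli', 'a']

`(?!…)`/`(?<!…)` only lets a position through if the neighbouring text does NOT match; no characters are consumed.
With no groups in the pattern, `findall` gives back each whole match — 2 here.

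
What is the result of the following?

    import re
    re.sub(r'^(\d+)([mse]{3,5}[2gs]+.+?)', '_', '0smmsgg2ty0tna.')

This matches anchored at the start of the string; then one or more of a digit (captured); then 3 to 5 of one of [mse], then one or more of one of [2gs], then one or more of any character (lazy) (captured).
Matches: at [0:9] → '0smmsgg2t'.
Every occurrence is swapped for '_'.

'_y0tna.'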